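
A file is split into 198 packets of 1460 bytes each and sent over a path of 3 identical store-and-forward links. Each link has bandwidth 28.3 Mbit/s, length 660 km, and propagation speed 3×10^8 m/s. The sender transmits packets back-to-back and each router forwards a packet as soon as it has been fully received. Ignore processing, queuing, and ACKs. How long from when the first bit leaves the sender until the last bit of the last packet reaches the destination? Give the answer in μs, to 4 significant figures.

Per-hop transmission t_tx = L/R = 11680/28300000 = 412.721 μs.
Per-hop propagation t_prop = 660000/300000000 = 2200 μs.
Pipeline fill: first packet needs 3·t_tx to clear all hops; remaining 197 packets each add one t_tx.
Total = (3+198-1)·t_tx + 3·t_prop = 200·412.721 + 3·2200 = 89140 μs.

89140 μs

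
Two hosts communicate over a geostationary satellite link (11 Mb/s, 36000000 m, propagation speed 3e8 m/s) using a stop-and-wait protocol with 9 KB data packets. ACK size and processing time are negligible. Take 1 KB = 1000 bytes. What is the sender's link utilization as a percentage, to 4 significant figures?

t_tx = L/R = 72000/11000000 = 0.00654545 s.
t_prop = 36000000/300000000 = 0.12 s; RTT = 0.24 s.
Cycle = t_tx + RTT = 0.246545 s.
Utilization = t_tx / cycle = 0.00654545/0.246545 = 2.655 %.

2.655 %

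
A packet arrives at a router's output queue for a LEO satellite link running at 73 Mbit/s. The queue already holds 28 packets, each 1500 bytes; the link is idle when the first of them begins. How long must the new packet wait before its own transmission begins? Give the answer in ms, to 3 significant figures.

4.60 ms

Each queued packet: L/R = 12000/73000000 = 0.164384 ms.
28 queued → 4.60274 ms.
Queuing delay = 4.60 ms.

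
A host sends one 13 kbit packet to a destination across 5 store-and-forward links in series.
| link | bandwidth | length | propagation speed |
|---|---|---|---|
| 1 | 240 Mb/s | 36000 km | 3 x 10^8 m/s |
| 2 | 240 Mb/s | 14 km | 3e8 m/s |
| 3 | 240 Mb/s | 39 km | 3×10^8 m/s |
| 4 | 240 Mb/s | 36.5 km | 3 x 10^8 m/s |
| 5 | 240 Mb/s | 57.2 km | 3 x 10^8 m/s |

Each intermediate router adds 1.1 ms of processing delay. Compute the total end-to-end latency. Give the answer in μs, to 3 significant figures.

L = 13000 bits.
Transmission delay per hop = L/R = 13000/240000000 = 54.1667 μs; 5 hops → 270.833 μs.
Propagation delays (d/s per hop): 120000, 46.6667, 130, 121.667, 190.667 μs; sum = 120489 μs.
Processing at 4 router(s): 4 × 1.1 ms = 4400 μs.
End-to-end = 125000 μs.

125000 μs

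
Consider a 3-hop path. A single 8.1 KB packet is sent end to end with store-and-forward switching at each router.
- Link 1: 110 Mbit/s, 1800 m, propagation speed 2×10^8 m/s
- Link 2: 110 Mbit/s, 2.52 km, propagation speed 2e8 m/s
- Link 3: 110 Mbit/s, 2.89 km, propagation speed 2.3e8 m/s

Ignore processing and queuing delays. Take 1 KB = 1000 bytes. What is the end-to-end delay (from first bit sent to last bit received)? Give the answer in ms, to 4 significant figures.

L = 64800 bits.
Transmission delay per hop = L/R = 64800/110000000 = 0.589091 ms; 3 hops → 1.76727 ms.
Propagation delays (d/s per hop): 0.009, 0.0126, 0.0125652 ms; sum = 0.0341652 ms.
End-to-end = 1.801 ms.

1.801 ms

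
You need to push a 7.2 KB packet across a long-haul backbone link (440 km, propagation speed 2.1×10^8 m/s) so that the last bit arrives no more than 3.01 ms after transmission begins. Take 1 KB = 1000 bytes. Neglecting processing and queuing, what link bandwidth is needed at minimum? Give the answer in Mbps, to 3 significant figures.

63.0 Mbps

L = 57600 bits.
Propagation delay = 440000 / 210000000 = 2.09524 ms.
Transmission budget = 3.01 − 2.09524 = 0.914762 ms.
R ≥ L / t_tx = 57600 bits / 0.000914762 s = 63.0 Mbps.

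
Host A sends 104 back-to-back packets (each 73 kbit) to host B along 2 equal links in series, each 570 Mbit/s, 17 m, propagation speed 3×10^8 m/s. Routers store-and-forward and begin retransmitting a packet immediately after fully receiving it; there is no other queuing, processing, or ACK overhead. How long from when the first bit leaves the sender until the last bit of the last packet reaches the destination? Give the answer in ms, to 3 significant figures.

13.4 ms

Per-hop transmission t_tx = L/R = 73000/570000000 = 0.12807 ms.
Per-hop propagation t_prop = 17/300000000 = 5.66667e-05 ms.
Pipeline fill: first packet needs 2·t_tx to clear all hops; remaining 103 packets each add one t_tx.
Total = (2+104-1)·t_tx + 2·t_prop = 105·0.12807 + 2·5.66667e-05 = 13.4 ms.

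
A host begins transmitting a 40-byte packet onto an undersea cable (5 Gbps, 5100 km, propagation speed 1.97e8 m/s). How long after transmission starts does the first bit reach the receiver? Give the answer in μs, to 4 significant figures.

First bit experiences only propagation delay: d/s = 5100000/197000000 = 25890 μs.

25890 μs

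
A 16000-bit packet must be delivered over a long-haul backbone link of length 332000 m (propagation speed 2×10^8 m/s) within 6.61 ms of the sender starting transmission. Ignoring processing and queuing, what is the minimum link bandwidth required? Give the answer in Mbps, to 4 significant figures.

3.232 Mbps

Propagation delay = 332000 / 200000000 = 1.66 ms.
Transmission budget = 6.61 − 1.66 = 4.95 ms.
R ≥ L / t_tx = 16000 bits / 0.00495 s = 3.232 Mbps.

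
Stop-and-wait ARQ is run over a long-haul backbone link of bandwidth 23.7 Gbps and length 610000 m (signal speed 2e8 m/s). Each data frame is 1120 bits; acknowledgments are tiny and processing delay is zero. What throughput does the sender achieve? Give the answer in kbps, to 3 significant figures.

t_tx = L/R = 1120/23700000000 = 4.72574e-08 s.
t_prop = 610000/200000000 = 0.00305 s; RTT = 0.0061 s.
Cycle = t_tx + RTT = 0.00610005 s.
Throughput = L / cycle = 1120 / 0.00610005 = 184 kbps.

184 kbps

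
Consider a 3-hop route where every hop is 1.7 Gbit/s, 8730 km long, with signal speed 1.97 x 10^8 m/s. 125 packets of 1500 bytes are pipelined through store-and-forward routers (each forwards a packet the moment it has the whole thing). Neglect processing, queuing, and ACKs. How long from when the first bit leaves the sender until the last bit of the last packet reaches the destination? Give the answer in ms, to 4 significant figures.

Per-hop transmission t_tx = L/R = 12000/1700000000 = 0.00705882 ms.
Per-hop propagation t_prop = 8730000/197000000 = 44.3147 ms.
Pipeline fill: first packet needs 3·t_tx to clear all hops; remaining 124 packets each add one t_tx.
Total = (3+125-1)·t_tx + 3·t_prop = 127·0.00705882 + 3·44.3147 = 133.8 ms.

133.8 ms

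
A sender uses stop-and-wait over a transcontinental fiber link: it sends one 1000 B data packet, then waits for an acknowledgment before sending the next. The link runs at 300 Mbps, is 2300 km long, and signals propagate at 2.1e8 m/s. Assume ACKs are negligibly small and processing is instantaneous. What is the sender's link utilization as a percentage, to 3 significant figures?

0.122 %

t_tx = L/R = 8000/300000000 = 2.66667e-05 s.
t_prop = 2300000/210000000 = 0.0109524 s; RTT = 0.0219048 s.
Cycle = t_tx + RTT = 0.0219314 s.
Utilization = t_tx / cycle = 2.66667e-05/0.0219314 = 0.122 %.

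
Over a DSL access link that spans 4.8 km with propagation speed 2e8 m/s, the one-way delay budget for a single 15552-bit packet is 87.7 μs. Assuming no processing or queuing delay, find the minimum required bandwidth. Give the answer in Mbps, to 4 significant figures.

244.1 Mbps

Propagation delay = 4800 / 200000000 = 24 μs.
Transmission budget = 87.7 − 24 = 63.7 μs.
R ≥ L / t_tx = 15552 bits / 6.37e-05 s = 244.1 Mbps.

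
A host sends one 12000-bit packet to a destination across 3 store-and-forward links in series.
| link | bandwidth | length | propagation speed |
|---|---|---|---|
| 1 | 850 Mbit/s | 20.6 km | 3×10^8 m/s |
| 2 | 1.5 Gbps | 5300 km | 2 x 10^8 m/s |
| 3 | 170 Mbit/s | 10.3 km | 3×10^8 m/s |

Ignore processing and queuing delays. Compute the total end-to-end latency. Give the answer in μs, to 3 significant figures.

Transmission delays (L/R per hop): 14.1176, 8, 70.5882 μs; sum = 92.7059 μs.
Propagation delays (d/s per hop): 68.6667, 26500, 34.3333 μs; sum = 26603 μs.
End-to-end = 26700 μs.

26700 μs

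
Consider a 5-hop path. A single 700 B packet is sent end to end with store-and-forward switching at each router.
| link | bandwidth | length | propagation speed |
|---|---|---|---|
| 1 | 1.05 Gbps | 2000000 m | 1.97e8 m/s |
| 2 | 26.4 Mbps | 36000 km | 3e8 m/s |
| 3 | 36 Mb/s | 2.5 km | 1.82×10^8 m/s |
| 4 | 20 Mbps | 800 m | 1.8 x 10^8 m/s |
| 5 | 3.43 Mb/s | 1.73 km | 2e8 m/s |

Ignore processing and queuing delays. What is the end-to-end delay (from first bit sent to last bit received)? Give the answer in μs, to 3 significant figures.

L = 700 × 8 = 5600 bits.
Transmission delays (L/R per hop): 5.33333, 212.121, 155.556, 280, 1632.65 μs; sum = 2285.66 μs.
Propagation delays (d/s per hop): 10152.3, 120000, 13.7363, 4.44444, 8.65 μs; sum = 130179 μs.
End-to-end = 132000 μs.

132000 μs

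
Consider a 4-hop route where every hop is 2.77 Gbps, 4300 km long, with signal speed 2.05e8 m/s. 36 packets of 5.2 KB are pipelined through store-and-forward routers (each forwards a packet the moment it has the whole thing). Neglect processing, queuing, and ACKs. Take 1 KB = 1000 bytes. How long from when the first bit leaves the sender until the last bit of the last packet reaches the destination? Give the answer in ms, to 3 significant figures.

Per-hop transmission t_tx = L/R = 41600/2770000000 = 0.0150181 ms.
Per-hop propagation t_prop = 4300000/2.05e+08 = 20.9756 ms.
Pipeline fill: first packet needs 4·t_tx to clear all hops; remaining 35 packets each add one t_tx.
Total = (4+36-1)·t_tx + 4·t_prop = 39·0.0150181 + 4·20.9756 = 84.5 ms.

84.5 ms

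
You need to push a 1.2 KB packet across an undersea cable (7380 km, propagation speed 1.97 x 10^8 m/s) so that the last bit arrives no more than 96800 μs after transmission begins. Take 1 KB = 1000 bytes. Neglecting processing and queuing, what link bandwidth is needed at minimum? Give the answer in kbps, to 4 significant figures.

161.8 kbps

L = 9600 bits.
Propagation delay = 7380000 / 197000000 = 37461.9 μs.
Transmission budget = 96800 − 37461.9 = 59338.1 μs.
R ≥ L / t_tx = 9600 bits / 0.0593381 s = 161.8 kbps.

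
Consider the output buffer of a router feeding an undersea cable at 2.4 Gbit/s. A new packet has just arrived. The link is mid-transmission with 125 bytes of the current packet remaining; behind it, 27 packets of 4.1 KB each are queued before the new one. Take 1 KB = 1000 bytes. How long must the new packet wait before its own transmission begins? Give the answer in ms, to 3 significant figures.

Each queued packet: L/R = 32800/2400000000 = 0.0136667 ms.
27 queued → 0.369 ms.
Plus remaining 1000 bits of current packet: 0.000416667 ms.
Queuing delay = 0.369 ms.

0.369 ms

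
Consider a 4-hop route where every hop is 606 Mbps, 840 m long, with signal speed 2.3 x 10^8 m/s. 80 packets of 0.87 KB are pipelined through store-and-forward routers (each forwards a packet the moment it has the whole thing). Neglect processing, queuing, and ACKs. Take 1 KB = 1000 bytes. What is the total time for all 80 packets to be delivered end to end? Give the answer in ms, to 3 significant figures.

0.968 ms

Per-hop transmission t_tx = L/R = 6960/606000000 = 0.0114851 ms.
Per-hop propagation t_prop = 840/2.3e+08 = 0.00365217 ms.
Pipeline fill: first packet needs 4·t_tx to clear all hops; remaining 79 packets each add one t_tx.
Total = (4+80-1)·t_tx + 4·t_prop = 83·0.0114851 + 4·0.00365217 = 0.968 ms.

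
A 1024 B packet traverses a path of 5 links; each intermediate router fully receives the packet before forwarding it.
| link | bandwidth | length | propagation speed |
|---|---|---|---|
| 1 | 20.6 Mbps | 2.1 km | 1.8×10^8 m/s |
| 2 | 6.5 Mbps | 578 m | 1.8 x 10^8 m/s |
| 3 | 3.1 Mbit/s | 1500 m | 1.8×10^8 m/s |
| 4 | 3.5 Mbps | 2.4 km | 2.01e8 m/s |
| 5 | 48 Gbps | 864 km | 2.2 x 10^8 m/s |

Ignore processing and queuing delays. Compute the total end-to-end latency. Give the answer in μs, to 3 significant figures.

10600 μs

L = 1024 × 8 = 8192 bits.
Transmission delays (L/R per hop): 397.67, 1260.31, 2642.58, 2340.57, 0.170667 μs; sum = 6641.3 μs.
Propagation delays (d/s per hop): 11.6667, 3.21111, 8.33333, 11.9403, 3927.27 μs; sum = 3962.42 μs.
End-to-end = 10600 μs.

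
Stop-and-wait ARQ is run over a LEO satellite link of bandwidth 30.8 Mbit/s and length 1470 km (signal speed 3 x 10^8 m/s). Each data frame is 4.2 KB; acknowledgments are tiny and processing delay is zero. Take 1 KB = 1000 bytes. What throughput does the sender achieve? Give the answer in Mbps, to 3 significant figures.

t_tx = L/R = 33600/30800000 = 0.00109091 s.
t_prop = 1470000/300000000 = 0.0049 s; RTT = 0.0098 s.
Cycle = t_tx + RTT = 0.0108909 s.
Throughput = L / cycle = 33600 / 0.0108909 = 3.09 Mbps.

3.09 Mbps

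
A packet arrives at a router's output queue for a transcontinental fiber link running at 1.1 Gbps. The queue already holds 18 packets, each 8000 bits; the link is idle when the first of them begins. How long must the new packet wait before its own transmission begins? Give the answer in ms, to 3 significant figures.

Each queued packet: L/R = 8000/1100000000 = 0.00727273 ms.
18 queued → 0.130909 ms.
Queuing delay = 0.131 ms.

0.131 ms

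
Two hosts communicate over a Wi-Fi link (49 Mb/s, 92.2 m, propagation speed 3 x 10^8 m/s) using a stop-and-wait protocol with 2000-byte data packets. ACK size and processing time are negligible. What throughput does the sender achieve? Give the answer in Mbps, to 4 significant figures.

48.91 Mbps

t_tx = L/R = 16000/49000000 = 0.000326531 s.
t_prop = 92.2/300000000 = 3.07333e-07 s; RTT = 6.14667e-07 s.
Cycle = t_tx + RTT = 0.000327145 s.
Throughput = L / cycle = 16000 / 0.000327145 = 48.91 Mbps.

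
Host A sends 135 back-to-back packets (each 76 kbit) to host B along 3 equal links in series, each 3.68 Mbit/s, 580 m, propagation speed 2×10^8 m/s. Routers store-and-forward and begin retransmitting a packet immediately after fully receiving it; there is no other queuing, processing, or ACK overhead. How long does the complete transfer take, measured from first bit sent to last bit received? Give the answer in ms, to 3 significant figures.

2830 ms

Per-hop transmission t_tx = L/R = 76000/3680000 = 20.6522 ms.
Per-hop propagation t_prop = 580/200000000 = 0.0029 ms.
Pipeline fill: first packet needs 3·t_tx to clear all hops; remaining 134 packets each add one t_tx.
Total = (3+135-1)·t_tx + 3·t_prop = 137·20.6522 + 3·0.0029 = 2830 ms.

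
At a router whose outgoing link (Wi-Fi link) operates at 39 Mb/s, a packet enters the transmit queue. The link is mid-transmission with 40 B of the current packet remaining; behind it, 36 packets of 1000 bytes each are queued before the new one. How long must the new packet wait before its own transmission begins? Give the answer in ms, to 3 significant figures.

7.39 ms

Each queued packet: L/R = 8000/39000000 = 0.205128 ms.
36 queued → 7.38462 ms.
Plus remaining 320 bits of current packet: 0.00820513 ms.
Queuing delay = 7.39 ms.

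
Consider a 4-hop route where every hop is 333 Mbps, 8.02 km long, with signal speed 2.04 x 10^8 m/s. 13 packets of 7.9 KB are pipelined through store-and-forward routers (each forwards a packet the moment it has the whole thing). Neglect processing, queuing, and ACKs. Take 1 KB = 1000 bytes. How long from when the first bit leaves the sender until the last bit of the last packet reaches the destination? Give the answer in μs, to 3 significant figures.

3190 μs

Per-hop transmission t_tx = L/R = 63200/333000000 = 189.79 μs.
Per-hop propagation t_prop = 8020/204000000 = 39.3137 μs.
Pipeline fill: first packet needs 4·t_tx to clear all hops; remaining 12 packets each add one t_tx.
Total = (4+13-1)·t_tx + 4·t_prop = 16·189.79 + 4·39.3137 = 3190 μs.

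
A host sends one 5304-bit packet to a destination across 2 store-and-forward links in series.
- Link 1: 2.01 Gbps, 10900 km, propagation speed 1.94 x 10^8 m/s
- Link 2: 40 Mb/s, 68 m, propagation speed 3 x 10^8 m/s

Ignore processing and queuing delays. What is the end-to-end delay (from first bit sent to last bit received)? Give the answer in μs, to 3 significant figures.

56300 μs

Transmission delays (L/R per hop): 2.63881, 132.6 μs; sum = 135.239 μs.
Propagation delays (d/s per hop): 56185.6, 0.226667 μs; sum = 56185.8 μs.
End-to-end = 56300 μs.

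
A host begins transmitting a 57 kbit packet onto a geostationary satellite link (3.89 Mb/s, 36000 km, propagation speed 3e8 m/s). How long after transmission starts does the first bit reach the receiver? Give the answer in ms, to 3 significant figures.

First bit experiences only propagation delay: d/s = 36000000/300000000 = 120 ms.

120 ms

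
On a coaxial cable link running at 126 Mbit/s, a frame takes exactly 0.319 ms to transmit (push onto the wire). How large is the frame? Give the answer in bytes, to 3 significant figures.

L = R × t_tx = 126000000 b/s × 0.000319 s = 40194 bits.
In bytes: 40194 / 8 = 5020 bytes.

5020 bytes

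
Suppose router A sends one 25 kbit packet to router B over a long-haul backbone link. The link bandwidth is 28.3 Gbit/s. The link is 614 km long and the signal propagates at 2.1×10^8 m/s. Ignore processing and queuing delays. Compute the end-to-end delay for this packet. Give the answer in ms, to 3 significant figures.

L = 25000 bits.
Transmission delay = L/R = 25000 / 28300000000 = 0.000883392 ms.
Propagation delay = d/s = 614000 m / 210000000 m/s = 2.92381 ms.
Total = 2.92 ms.

2.92 ms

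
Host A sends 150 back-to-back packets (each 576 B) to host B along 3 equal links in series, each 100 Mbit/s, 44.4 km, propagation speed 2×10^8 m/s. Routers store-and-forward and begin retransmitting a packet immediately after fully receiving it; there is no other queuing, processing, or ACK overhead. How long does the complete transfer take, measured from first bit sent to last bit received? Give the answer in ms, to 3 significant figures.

Per-hop transmission t_tx = L/R = 4608/100000000 = 0.04608 ms.
Per-hop propagation t_prop = 44400/200000000 = 0.222 ms.
Pipeline fill: first packet needs 3·t_tx to clear all hops; remaining 149 packets each add one t_tx.
Total = (3+150-1)·t_tx + 3·t_prop = 152·0.04608 + 3·0.222 = 7.67 ms.

7.67 ms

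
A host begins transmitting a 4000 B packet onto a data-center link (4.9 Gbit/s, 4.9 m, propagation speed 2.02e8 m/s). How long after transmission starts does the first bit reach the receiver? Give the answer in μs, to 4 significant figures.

0.02426 μs

First bit experiences only propagation delay: d/s = 4.9/202000000 = 0.02426 μs.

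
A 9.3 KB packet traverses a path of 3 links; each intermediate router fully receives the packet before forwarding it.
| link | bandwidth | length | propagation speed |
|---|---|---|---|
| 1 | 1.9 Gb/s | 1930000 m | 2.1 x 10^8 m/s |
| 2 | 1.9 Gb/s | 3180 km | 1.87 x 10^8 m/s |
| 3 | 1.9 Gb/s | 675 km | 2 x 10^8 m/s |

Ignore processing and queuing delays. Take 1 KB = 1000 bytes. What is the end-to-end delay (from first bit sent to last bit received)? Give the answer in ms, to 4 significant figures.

L = 74400 bits.
Transmission delay per hop = L/R = 74400/1900000000 = 0.0391579 ms; 3 hops → 0.117474 ms.
Propagation delays (d/s per hop): 9.19048, 17.0053, 3.375 ms; sum = 29.5708 ms.
End-to-end = 29.69 ms.

29.69 ms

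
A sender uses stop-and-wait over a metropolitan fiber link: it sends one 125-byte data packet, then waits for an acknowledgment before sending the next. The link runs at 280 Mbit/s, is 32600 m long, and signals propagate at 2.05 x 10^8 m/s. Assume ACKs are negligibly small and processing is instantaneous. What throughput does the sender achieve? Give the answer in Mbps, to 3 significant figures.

t_tx = L/R = 1000/280000000 = 3.57143e-06 s.
t_prop = 32600/2.05e+08 = 0.000159024 s; RTT = 0.000318049 s.
Cycle = t_tx + RTT = 0.00032162 s.
Throughput = L / cycle = 1000 / 0.00032162 = 3.11 Mbps.

3.11 Mbps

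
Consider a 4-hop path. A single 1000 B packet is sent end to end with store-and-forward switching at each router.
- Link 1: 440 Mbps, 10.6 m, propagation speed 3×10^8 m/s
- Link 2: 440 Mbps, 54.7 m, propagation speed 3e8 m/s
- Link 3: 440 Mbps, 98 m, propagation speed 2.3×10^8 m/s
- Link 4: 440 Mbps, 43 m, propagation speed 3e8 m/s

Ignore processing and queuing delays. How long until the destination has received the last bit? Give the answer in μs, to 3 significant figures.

L = 1000 × 8 = 8000 bits.
Transmission delay per hop = L/R = 8000/440000000 = 18.1818 μs; 4 hops → 72.7273 μs.
Propagation delays (d/s per hop): 0.0353333, 0.182333, 0.426087, 0.143333 μs; sum = 0.787087 μs.
End-to-end = 73.5 μs.

73.5 μs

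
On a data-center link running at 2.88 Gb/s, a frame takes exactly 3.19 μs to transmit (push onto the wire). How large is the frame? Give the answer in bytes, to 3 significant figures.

L = R × t_tx = 2880000000 b/s × 3.19e-06 s = 9187.2 bits.
In bytes: 9187.2 / 8 = 1150 bytes.

1150 bytes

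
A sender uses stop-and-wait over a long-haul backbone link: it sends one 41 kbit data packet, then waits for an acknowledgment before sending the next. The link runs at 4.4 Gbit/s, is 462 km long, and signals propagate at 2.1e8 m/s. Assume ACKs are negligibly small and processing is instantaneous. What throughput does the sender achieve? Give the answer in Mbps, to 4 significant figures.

9.298 Mbps

t_tx = L/R = 41000/4400000000 = 9.31818e-06 s.
t_prop = 462000/210000000 = 0.0022 s; RTT = 0.0044 s.
Cycle = t_tx + RTT = 0.00440932 s.
Throughput = L / cycle = 41000 / 0.00440932 = 9.298 Mbps.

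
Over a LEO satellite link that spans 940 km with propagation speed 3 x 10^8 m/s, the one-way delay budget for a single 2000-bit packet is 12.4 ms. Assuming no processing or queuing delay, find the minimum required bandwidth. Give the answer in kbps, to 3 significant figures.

Propagation delay = 940000 / 300000000 = 3.13333 ms.
Transmission budget = 12.4 − 3.13333 = 9.26667 ms.
R ≥ L / t_tx = 2000 bits / 0.00926667 s = 216 kbps.

216 kbps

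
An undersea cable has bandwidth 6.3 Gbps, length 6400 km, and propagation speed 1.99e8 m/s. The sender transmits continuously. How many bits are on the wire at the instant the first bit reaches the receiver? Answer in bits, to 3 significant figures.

203000000 bits

Propagation delay = 6400000 / 199000000 = 0.0321608 s.
BDP = R × t_prop = 6300000000 × 0.0321608 = 202613000 bits.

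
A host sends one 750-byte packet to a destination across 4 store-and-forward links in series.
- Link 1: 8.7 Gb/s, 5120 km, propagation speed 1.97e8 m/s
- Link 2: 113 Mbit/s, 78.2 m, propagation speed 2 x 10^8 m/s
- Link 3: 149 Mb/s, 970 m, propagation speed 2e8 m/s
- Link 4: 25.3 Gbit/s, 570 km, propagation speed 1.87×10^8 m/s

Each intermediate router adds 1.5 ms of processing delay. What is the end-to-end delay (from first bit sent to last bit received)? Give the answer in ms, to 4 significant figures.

33.64 ms

L = 750 × 8 = 6000 bits.
Transmission delays (L/R per hop): 0.000689655, 0.0530973, 0.0402685, 0.000237154 ms; sum = 0.0942926 ms.
Propagation delays (d/s per hop): 25.9898, 0.000391, 0.00485, 3.04813 ms; sum = 29.0432 ms.
Processing at 3 router(s): 3 × 1.5 ms = 4.5 ms.
End-to-end = 33.64 ms.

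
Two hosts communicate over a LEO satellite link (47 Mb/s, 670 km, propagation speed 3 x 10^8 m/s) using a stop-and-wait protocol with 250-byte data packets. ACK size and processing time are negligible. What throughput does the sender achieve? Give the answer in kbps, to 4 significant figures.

443.5 kbps

t_tx = L/R = 2000/47000000 = 4.25532e-05 s.
t_prop = 670000/300000000 = 0.00223333 s; RTT = 0.00446667 s.
Cycle = t_tx + RTT = 0.00450922 s.
Throughput = L / cycle = 2000 / 0.00450922 = 443.5 kbps.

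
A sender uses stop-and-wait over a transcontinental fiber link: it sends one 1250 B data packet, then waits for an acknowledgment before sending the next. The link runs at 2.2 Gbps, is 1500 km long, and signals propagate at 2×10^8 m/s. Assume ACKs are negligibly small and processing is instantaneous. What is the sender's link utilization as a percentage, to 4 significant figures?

0.03029 %

t_tx = L/R = 10000/2200000000 = 4.54545e-06 s.
t_prop = 1500000/200000000 = 0.0075 s; RTT = 0.015 s.
Cycle = t_tx + RTT = 0.0150045 s.
Utilization = t_tx / cycle = 4.54545e-06/0.0150045 = 0.03029 %.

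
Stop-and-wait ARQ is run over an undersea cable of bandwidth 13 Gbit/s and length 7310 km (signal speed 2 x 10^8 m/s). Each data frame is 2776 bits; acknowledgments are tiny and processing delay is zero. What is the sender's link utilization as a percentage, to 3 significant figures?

t_tx = L/R = 2776/13000000000 = 2.13538e-07 s.
t_prop = 7310000/200000000 = 0.03655 s; RTT = 0.0731 s.
Cycle = t_tx + RTT = 0.0731002 s.
Utilization = t_tx / cycle = 2.13538e-07/0.0731002 = 0.000292 %.

0.000292 %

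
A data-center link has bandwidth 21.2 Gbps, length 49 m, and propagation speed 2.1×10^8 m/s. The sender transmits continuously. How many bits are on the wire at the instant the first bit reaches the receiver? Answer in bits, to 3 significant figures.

4950 bits

Propagation delay = 49 / 210000000 = 2.33333e-07 s.
BDP = R × t_prop = 21200000000 × 2.33333e-07 = 4946.67 bits.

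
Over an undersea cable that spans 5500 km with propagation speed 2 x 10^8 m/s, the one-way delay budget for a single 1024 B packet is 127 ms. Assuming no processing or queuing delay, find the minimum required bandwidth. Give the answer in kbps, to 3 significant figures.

L = 8192 bits.
Propagation delay = 5500000 / 200000000 = 27.5 ms.
Transmission budget = 127 − 27.5 = 99.5 ms.
R ≥ L / t_tx = 8192 bits / 0.0995 s = 82.3 kbps.

82.3 kbps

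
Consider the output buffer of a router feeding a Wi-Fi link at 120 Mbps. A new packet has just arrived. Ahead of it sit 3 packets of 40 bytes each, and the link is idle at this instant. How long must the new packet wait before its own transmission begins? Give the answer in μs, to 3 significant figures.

8.00 μs

Each queued packet: L/R = 320/120000000 = 2.66667 μs.
3 queued → 8 μs.
Queuing delay = 8.00 μs.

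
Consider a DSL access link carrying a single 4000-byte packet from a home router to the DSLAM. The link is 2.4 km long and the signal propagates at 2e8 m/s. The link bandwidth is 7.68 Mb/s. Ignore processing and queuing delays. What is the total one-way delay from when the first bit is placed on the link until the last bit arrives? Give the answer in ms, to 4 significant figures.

L = 4000 × 8 = 32000 bits.
Transmission delay = L/R = 32000 / 7680000 = 4.16667 ms.
Propagation delay = d/s = 2400 m / 200000000 m/s = 0.012 ms.
Total = 4.179 ms.

4.179 ms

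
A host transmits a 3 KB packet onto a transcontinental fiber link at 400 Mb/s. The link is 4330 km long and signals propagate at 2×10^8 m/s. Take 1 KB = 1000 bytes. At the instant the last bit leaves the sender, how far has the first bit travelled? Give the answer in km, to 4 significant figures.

12.00 km

t_tx = L/R = 24000/400000000 = 6e-05 s.
Distance = s × t_tx = 200000000 × 6e-05 = 12.00 km.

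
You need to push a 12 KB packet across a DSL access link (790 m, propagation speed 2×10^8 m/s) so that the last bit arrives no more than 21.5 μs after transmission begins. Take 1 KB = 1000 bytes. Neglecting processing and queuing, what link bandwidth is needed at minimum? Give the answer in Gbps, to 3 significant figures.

L = 96000 bits.
Propagation delay = 790 / 200000000 = 3.95 μs.
Transmission budget = 21.5 − 3.95 = 17.55 μs.
R ≥ L / t_tx = 96000 bits / 1.755e-05 s = 5.47 Gbps.

5.47 Gbps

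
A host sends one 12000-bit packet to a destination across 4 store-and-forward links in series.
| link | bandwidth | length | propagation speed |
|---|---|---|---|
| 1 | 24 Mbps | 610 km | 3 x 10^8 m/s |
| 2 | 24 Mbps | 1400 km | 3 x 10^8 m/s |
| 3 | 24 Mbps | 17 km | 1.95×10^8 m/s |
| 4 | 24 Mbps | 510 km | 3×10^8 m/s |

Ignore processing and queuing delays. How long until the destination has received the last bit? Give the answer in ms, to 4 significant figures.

10.49 ms

Transmission delay per hop = L/R = 12000/24000000 = 0.5 ms; 4 hops → 2 ms.
Propagation delays (d/s per hop): 2.03333, 4.66667, 0.0871795, 1.7 ms; sum = 8.48718 ms.
End-to-end = 10.49 ms.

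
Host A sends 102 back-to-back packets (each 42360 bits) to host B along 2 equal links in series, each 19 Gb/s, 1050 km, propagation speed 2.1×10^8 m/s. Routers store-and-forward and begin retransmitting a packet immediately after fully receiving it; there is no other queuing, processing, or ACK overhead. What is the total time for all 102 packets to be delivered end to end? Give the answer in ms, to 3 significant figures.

10.2 ms

Per-hop transmission t_tx = L/R = 42360/19000000000 = 0.00222947 ms.
Per-hop propagation t_prop = 1050000/210000000 = 5 ms.
Pipeline fill: first packet needs 2·t_tx to clear all hops; remaining 101 packets each add one t_tx.
Total = (2+102-1)·t_tx + 2·t_prop = 103·0.00222947 + 2·5 = 10.2 ms.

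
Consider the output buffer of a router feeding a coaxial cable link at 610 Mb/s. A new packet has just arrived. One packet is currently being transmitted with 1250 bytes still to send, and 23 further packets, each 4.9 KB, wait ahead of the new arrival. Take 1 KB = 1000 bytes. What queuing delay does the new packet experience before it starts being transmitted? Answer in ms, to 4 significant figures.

Each queued packet: L/R = 39200/610000000 = 0.0642623 ms.
23 queued → 1.47803 ms.
Plus remaining 10000 bits of current packet: 0.0163934 ms.
Queuing delay = 1.494 ms.

1.494 ms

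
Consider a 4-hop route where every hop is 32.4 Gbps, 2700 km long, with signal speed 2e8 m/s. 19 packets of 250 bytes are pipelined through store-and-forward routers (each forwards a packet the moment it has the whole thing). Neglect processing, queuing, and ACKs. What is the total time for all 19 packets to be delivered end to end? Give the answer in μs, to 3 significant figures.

Per-hop transmission t_tx = L/R = 2000/32400000000 = 0.0617284 μs.
Per-hop propagation t_prop = 2700000/200000000 = 13500 μs.
Pipeline fill: first packet needs 4·t_tx to clear all hops; remaining 18 packets each add one t_tx.
Total = (4+19-1)·t_tx + 4·t_prop = 22·0.0617284 + 4·13500 = 54000 μs.

54000 μs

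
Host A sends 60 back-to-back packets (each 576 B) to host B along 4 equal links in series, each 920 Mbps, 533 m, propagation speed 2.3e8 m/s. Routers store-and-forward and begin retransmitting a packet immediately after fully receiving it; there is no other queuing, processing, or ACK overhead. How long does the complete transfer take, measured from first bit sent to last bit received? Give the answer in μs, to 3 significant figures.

Per-hop transmission t_tx = L/R = 4608/920000000 = 5.0087 μs.
Per-hop propagation t_prop = 533/2.3e+08 = 2.31739 μs.
Pipeline fill: first packet needs 4·t_tx to clear all hops; remaining 59 packets each add one t_tx.
Total = (4+60-1)·t_tx + 4·t_prop = 63·5.0087 + 4·2.31739 = 325 μs.

325 μs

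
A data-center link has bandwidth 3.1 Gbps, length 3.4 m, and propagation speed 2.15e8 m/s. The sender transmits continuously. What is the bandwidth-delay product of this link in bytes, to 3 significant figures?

Propagation delay = 3.4 / 215000000 = 1.5814e-08 s.
BDP = R × t_prop = 3100000000 × 1.5814e-08 = 49.0233 bits.
In bytes: 49.0233/8 = 6.13 bytes.

6.13 bytes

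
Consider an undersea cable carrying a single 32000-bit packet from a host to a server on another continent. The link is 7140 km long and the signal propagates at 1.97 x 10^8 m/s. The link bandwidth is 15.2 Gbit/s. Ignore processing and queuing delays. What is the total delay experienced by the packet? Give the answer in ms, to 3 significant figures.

36.2 ms

Transmission delay = L/R = 32000 / 15200000000 = 0.00210526 ms.
Propagation delay = d/s = 7140000 m / 197000000 m/s = 36.2437 ms.
Total = 36.2 ms.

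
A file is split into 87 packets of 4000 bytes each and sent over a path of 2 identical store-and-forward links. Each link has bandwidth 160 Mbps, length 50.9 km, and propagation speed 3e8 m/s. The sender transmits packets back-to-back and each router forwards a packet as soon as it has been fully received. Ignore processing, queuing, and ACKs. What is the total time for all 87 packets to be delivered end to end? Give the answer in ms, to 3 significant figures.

17.9 ms

Per-hop transmission t_tx = L/R = 32000/160000000 = 0.2 ms.
Per-hop propagation t_prop = 50900/300000000 = 0.169667 ms.
Pipeline fill: first packet needs 2·t_tx to clear all hops; remaining 86 packets each add one t_tx.
Total = (2+87-1)·t_tx + 2·t_prop = 88·0.2 + 2·0.169667 = 17.9 ms.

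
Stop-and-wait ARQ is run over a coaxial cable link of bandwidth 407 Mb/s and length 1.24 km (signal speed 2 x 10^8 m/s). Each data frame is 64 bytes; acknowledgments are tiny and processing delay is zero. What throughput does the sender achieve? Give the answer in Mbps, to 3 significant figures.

37.5 Mbps

t_tx = L/R = 512/407000000 = 1.25799e-06 s.
t_prop = 1240/200000000 = 6.2e-06 s; RTT = 1.24e-05 s.
Cycle = t_tx + RTT = 1.3658e-05 s.
Throughput = L / cycle = 512 / 1.3658e-05 = 37.5 Mbps.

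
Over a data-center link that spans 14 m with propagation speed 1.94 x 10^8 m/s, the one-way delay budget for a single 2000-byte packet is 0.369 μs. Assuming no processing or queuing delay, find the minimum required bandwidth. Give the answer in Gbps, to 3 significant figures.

L = 16000 bits.
Propagation delay = 14 / 194000000 = 0.0721649 μs.
Transmission budget = 0.369 − 0.0721649 = 0.296835 μs.
R ≥ L / t_tx = 16000 bits / 2.96835e-07 s = 53.9 Gbps.

53.9 Gbps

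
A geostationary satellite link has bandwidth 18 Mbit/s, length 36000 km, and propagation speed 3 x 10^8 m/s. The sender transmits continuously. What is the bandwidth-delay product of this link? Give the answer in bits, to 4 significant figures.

2160000 bits

Propagation delay = 36000000 / 300000000 = 0.12 s.
BDP = R × t_prop = 18000000 × 0.12 = 2160000 bits.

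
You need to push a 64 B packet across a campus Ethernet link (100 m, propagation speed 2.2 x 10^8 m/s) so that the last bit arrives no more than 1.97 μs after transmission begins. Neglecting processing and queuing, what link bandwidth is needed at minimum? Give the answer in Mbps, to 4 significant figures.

337.9 Mbps

L = 512 bits.
Propagation delay = 100 / 2.2e+08 = 0.454545 μs.
Transmission budget = 1.97 − 0.454545 = 1.51545 μs.
R ≥ L / t_tx = 512 bits / 1.51545e-06 s = 337.9 Mbps.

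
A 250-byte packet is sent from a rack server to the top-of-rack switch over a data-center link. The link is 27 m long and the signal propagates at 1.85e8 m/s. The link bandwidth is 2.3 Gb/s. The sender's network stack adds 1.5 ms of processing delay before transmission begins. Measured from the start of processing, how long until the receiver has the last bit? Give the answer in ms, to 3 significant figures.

L = 250 × 8 = 2000 bits.
Transmission delay = L/R = 2000 / 2300000000 = 0.000869565 ms.
Propagation delay = d/s = 27 m / 185000000 m/s = 0.000145946 ms.
Plus processing delay 1.5 ms = 1.5 ms.
Total = 1.50 ms.

1.50 ms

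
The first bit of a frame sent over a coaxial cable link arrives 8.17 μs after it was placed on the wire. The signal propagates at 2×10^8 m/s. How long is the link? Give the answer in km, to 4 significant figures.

1.634 km

d = s × t_prop = 200000000 × 8.17e-06 = 1.634 km.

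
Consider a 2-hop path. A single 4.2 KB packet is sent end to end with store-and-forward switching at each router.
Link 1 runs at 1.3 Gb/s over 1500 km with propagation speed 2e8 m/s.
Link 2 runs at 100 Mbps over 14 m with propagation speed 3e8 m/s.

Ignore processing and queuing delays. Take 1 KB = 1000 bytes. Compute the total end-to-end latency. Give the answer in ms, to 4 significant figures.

7.862 ms

L = 33600 bits.
Transmission delays (L/R per hop): 0.0258462, 0.336 ms; sum = 0.361846 ms.
Propagation delays (d/s per hop): 7.5, 4.66667e-05 ms; sum = 7.50005 ms.
End-to-end = 7.862 ms.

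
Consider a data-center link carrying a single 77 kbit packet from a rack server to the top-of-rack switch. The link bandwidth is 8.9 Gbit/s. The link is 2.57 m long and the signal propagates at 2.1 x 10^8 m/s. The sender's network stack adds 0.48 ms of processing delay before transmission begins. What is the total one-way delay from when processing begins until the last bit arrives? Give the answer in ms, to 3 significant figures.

0.489 ms

L = 77000 bits.
Transmission delay = L/R = 77000 / 8900000000 = 0.00865169 ms.
Propagation delay = d/s = 2.57 m / 210000000 m/s = 1.22381e-05 ms.
Plus processing delay 0.48 ms = 0.48 ms.
Total = 0.489 ms.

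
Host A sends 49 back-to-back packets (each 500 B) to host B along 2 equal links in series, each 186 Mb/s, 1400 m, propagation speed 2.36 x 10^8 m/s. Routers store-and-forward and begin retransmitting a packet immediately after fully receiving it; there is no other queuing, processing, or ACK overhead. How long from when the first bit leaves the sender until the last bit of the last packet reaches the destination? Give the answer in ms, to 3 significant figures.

Per-hop transmission t_tx = L/R = 4000/186000000 = 0.0215054 ms.
Per-hop propagation t_prop = 1400/236000000 = 0.0059322 ms.
Pipeline fill: first packet needs 2·t_tx to clear all hops; remaining 48 packets each add one t_tx.
Total = (2+49-1)·t_tx + 2·t_prop = 50·0.0215054 + 2·0.0059322 = 1.09 ms.

1.09 ms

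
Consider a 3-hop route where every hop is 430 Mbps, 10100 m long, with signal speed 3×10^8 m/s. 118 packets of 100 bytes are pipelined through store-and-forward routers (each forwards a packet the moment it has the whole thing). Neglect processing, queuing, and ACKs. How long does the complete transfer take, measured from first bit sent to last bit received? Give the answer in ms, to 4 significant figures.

0.3243 ms

Per-hop transmission t_tx = L/R = 800/430000000 = 0.00186047 ms.
Per-hop propagation t_prop = 10100/300000000 = 0.0336667 ms.
Pipeline fill: first packet needs 3·t_tx to clear all hops; remaining 117 packets each add one t_tx.
Total = (3+118-1)·t_tx + 3·t_prop = 120·0.00186047 + 3·0.0336667 = 0.3243 ms.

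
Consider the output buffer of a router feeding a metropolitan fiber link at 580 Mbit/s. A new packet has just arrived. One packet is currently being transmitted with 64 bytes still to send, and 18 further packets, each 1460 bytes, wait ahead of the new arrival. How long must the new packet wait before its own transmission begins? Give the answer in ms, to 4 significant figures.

0.3634 ms

Each queued packet: L/R = 11680/580000000 = 0.0201379 ms.
18 queued → 0.362483 ms.
Plus remaining 512 bits of current packet: 0.000882759 ms.
Queuing delay = 0.3634 ms.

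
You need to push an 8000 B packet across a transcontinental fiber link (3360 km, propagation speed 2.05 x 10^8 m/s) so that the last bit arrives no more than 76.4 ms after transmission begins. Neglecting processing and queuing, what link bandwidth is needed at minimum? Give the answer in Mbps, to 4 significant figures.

1.066 Mbps

L = 64000 bits.
Propagation delay = 3360000 / 2.05e+08 = 16.3902 ms.
Transmission budget = 76.4 − 16.3902 = 60.0098 ms.
R ≥ L / t_tx = 64000 bits / 0.0600098 s = 1.066 Mbps.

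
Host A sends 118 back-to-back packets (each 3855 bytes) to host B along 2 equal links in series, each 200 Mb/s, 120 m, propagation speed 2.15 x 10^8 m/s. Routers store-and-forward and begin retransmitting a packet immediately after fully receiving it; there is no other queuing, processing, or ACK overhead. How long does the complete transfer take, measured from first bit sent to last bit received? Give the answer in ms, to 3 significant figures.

Per-hop transmission t_tx = L/R = 30840/200000000 = 0.1542 ms.
Per-hop propagation t_prop = 120/215000000 = 0.00055814 ms.
Pipeline fill: first packet needs 2·t_tx to clear all hops; remaining 117 packets each add one t_tx.
Total = (2+118-1)·t_tx + 2·t_prop = 119·0.1542 + 2·0.00055814 = 18.4 ms.

18.4 ms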